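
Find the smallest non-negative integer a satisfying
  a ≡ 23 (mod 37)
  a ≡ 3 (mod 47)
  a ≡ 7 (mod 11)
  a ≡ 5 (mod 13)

15748

From a ≡ 23 (mod 37) write a = 23 + 37t. Substituting into a ≡ 3 (mod 47) gives 37t ≡ 27 (mod 47), and since 37⁻¹ ≡ 14 (mod 47), t ≡ 2. Hence a ≡ 23 + 37·2 = 97 (mod 1739).
From a ≡ 97 (mod 1739) write a = 97 + 1739t. Substituting into a ≡ 7 (mod 11) gives 1739t ≡ 9 (mod 11), and since 1⁻¹ ≡ 1 (mod 11), t ≡ 9. Hence a ≡ 97 + 1739·9 = 15748 (mod 19129).
From a ≡ 15748 (mod 19129) write a = 15748 + 19129t. Substituting into a ≡ 5 (mod 13) gives 19129t ≡ 0 (mod 13), and since 6⁻¹ ≡ 11 (mod 13), t ≡ 0. Hence a ≡ 15748 + 19129·0 = 15748 (mod 248677).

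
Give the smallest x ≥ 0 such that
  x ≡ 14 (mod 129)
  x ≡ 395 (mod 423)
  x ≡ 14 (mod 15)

88379

Combine the congruences pairwise.
gcd(129, 423) = 3 and 3 | (395 − 14), so the pair is consistent; merging gives x ≡ 15623 (mod 18189), where 18189 = lcm(129, 423).
gcd(18189, 15) = 3 and 3 | (14 − 15623), so the pair is consistent; merging gives x ≡ 88379 (mod 90945), where 90945 = lcm(18189, 15).
The solution is unique modulo lcm(129, 423, 15) = 90945.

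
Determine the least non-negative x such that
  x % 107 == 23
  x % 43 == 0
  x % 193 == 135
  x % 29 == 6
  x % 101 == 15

The moduli are pairwise coprime; N = 107·43·193·29·101 = 2600931497.
N/107 = 24307771; 24307771 ≡ 46 (mod 107); 46·7 ≡ 1, so inverse 7.
N/43 = 60486779; 60486779 ≡ 12 (mod 43); 12·18 ≡ 1, so inverse 18.
N/193 = 13476329; 13476329 ≡ 104 (mod 193); 104·13 ≡ 1, so inverse 13.
N/29 = 89687293; 89687293 ≡ 8 (mod 29); 8·11 ≡ 1, so inverse 11.
N/101 = 25751797; 25751797 ≡ 29 (mod 101); 29·7 ≡ 1, so inverse 7.
x ≡ 23·24307771·7 + 0·60486779·18 + 135·13476329·13 + 6·89687293·11 + 15·25751797·7 = 36187808549.
36187808549 mod 2600931497 = 2375699088.

2375699088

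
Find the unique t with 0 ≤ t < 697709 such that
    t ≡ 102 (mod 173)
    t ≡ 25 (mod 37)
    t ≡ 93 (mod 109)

645046

The moduli are pairwise coprime; N = 173·37·109 = 697709.
N/173 = 4033; 4033 ≡ 54 (mod 173); 54·157 ≡ 1, so inverse 157.
N/37 = 18857; 18857 ≡ 24 (mod 37); 24·17 ≡ 1, so inverse 17.
N/109 = 6401; 6401 ≡ 79 (mod 109); 79·69 ≡ 1, so inverse 69.
t ≡ 102·4033·157 + 25·18857·17 + 93·6401·69 = 113673904.
113673904 mod 697709 = 645046.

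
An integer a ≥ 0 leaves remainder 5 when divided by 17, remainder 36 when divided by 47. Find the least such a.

600

Combine the congruences pairwise.
From a ≡ 5 (mod 17) write a = 5 + 17t. Substituting into a ≡ 36 (mod 47) gives 17t ≡ 31 (mod 47), and since 17⁻¹ ≡ 36 (mod 47), t ≡ 35. Hence a ≡ 5 + 17·35 = 600 (mod 799).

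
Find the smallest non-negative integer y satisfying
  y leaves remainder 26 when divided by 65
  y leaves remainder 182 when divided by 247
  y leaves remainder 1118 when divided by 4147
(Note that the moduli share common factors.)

gcd(65, 247) = 13 and 13 | (182 − 26), so the pair is consistent; merging gives y ≡ 676 (mod 1235), where 1235 = lcm(65, 247).
gcd(1235, 4147) = 13 and 13 | (1118 − 676), so the pair is consistent; merging gives y ≡ 390936 (mod 393965), where 393965 = lcm(1235, 4147).
The solution is unique modulo lcm(65, 247, 4147) = 393965.

390936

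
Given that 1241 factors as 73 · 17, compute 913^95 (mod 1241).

673

Mod 73: 913 ≡ 37; by Fermat, exponent reduces to 95 mod 72 = 23; 37^23 ≡ 16 (mod 73).
Mod 17: 913 ≡ 12; by Fermat, exponent reduces to 95 mod 16 = 15; 12^15 ≡ 10 (mod 17).
Combine by CRT: x ≡ 16 (mod 73), x ≡ 10 (mod 17) ⇒ x ≡ 673 (mod 1241).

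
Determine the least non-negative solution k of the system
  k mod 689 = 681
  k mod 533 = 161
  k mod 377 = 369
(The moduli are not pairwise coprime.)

gcd(689, 533) = 13 and 13 | (161 − 681), so the pair is consistent; merging gives k ≡ 17217 (mod 28249), where 28249 = lcm(689, 533).
gcd(28249, 377) = 13 and 13 | (369 − 17217), so the pair is consistent; merging gives k ≡ 299707 (mod 819221), where 819221 = lcm(28249, 377).
The solution is unique modulo lcm(689, 533, 377) = 819221.

299707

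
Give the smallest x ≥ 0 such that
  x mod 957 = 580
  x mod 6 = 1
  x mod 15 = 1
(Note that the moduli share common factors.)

3451

gcd(957, 6) = 3 and 3 | (1 − 580), so the pair is consistent; merging gives x ≡ 1537 (mod 1914), where 1914 = lcm(957, 6).
gcd(1914, 15) = 3 and 3 | (1 − 1537), so the pair is consistent; merging gives x ≡ 3451 (mod 9570), where 9570 = lcm(1914, 15).
The solution is unique modulo lcm(957, 6, 15) = 9570.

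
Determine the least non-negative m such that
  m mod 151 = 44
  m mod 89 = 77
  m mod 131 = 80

Combine the congruences pairwise.
From m ≡ 44 (mod 151) write m = 44 + 151t. Substituting into m ≡ 77 (mod 89) gives 151t ≡ 33 (mod 89), and since 62⁻¹ ≡ 56 (mod 89), t ≡ 68. Hence m ≡ 44 + 151·68 = 10312 (mod 13439).
From m ≡ 10312 (mod 13439) write m = 10312 + 13439t. Substituting into m ≡ 80 (mod 131) gives 13439t ≡ 117 (mod 131), and since 77⁻¹ ≡ 114 (mod 131), t ≡ 107. Hence m ≡ 10312 + 13439·107 = 1448285 (mod 1760509).

1448285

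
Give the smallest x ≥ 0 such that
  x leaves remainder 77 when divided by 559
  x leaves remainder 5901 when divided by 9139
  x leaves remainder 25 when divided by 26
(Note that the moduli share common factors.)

gcd(559, 9139) = 13 and 13 | (5901 − 77), so the pair is consistent; merging gives x ≡ 152125 (mod 392977), where 392977 = lcm(559, 9139).
gcd(392977, 26) = 13 and 13 | (25 − 152125), so the pair is consistent; merging gives x ≡ 152125 (mod 785954), where 785954 = lcm(392977, 26).
The solution is unique modulo lcm(559, 9139, 26) = 785954.

152125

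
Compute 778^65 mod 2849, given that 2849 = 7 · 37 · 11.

1814

Mod 7: 778 ≡ 1; by Fermat, exponent reduces to 65 mod 6 = 5; 1^5 ≡ 1 (mod 7).
Mod 37: 778 ≡ 1; by Fermat, exponent reduces to 65 mod 36 = 29; 1^29 ≡ 1 (mod 37).
Mod 11: 778 ≡ 8; by Fermat, exponent reduces to 65 mod 10 = 5; 8^5 ≡ 10 (mod 11).
Combine by CRT: x ≡ 1 (mod 7), x ≡ 1 (mod 37), x ≡ 10 (mod 11) ⇒ x ≡ 1814 (mod 2849).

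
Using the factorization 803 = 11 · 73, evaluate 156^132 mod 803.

Mod 11: 156 ≡ 2; by Fermat, exponent reduces to 132 mod 10 = 2; 2^2 ≡ 4 (mod 11).
Mod 73: 156 ≡ 10; by Fermat, exponent reduces to 132 mod 72 = 60; 10^60 ≡ 72 (mod 73).
Combine by CRT: x ≡ 4 (mod 11), x ≡ 72 (mod 73) ⇒ x ≡ 510 (mod 803).

510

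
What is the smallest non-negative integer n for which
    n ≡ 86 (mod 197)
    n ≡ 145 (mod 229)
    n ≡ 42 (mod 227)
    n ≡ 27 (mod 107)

68164056

Combine the congruences pairwise.
From n ≡ 86 (mod 197) write n = 86 + 197t. Substituting into n ≡ 145 (mod 229) gives 197t ≡ 59 (mod 229), and since 197⁻¹ ≡ 93 (mod 229), t ≡ 220. Hence n ≡ 86 + 197·220 = 43426 (mod 45113).
From n ≡ 43426 (mod 45113) write n = 43426 + 45113t. Substituting into n ≡ 42 (mod 227) gives 45113t ≡ 200 (mod 227), and since 167⁻¹ ≡ 87 (mod 227), t ≡ 148. Hence n ≡ 43426 + 45113·148 = 6720150 (mod 10240651).
From n ≡ 6720150 (mod 10240651) write n = 6720150 + 10240651t. Substituting into n ≡ 27 (mod 107) gives 10240651t ≡ 12 (mod 107), and since 2⁻¹ ≡ 54 (mod 107), t ≡ 6. Hence n ≡ 6720150 + 10240651·6 = 68164056 (mod 1095749657).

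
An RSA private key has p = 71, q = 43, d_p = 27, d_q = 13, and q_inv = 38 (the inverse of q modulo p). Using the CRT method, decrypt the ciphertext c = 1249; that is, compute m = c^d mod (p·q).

m₁ = c^(d_p) mod p: c ≡ 42 (mod 71), and 42^27 mod 71 = 52.
m₂ = c^(d_q) mod q: c ≡ 2 (mod 43), and 2^13 mod 43 = 22.
h = q_inv·(m₁ − m₂) mod p = 38·(52 − 22) mod 71 = 4.
m = m₂ + h·q = 22 + 4·43 = 194.

194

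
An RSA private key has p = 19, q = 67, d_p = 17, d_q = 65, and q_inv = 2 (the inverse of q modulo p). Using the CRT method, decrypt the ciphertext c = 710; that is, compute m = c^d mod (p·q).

866

m₁ = c^(d_p) mod p: c ≡ 7 (mod 19), and 7^17 mod 19 = 11.
m₂ = c^(d_q) mod q: c ≡ 40 (mod 67), and 40^65 mod 67 = 62.
h = q_inv·(m₁ − m₂) mod p = 2·(11 − 62) mod 19 = 12.
m = m₂ + h·q = 62 + 12·67 = 866.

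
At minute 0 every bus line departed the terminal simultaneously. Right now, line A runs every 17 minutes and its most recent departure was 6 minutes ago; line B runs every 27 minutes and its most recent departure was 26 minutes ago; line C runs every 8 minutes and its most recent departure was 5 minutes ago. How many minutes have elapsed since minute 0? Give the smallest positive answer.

The moduli are pairwise coprime; N = 17·27·8 = 3672.
N/17 = 216; 216 ≡ 12 (mod 17); 12·10 ≡ 1, so inverse 10.
N/27 = 136; 136 ≡ 1 (mod 27), inverse 1.
N/8 = 459; 459 ≡ 3 (mod 8); 3·3 ≡ 1, so inverse 3.
t ≡ 6·216·10 + 26·136·1 + 5·459·3 = 23381.
23381 mod 3672 = 1349.

1349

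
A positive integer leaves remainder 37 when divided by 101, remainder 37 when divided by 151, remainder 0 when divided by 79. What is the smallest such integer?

The moduli are pairwise coprime; M = 101·151·79 = 1204829.
M/101 = 11929; 11929 ≡ 11 (mod 101); 11·46 ≡ 1, so inverse 46.
M/151 = 7979; 7979 ≡ 127 (mod 151); 127·44 ≡ 1, so inverse 44.
M/79 = 15251; 15251 ≡ 4 (mod 79); 4·20 ≡ 1, so inverse 20.
N ≡ 37·11929·46 + 37·7979·44 + 0·15251·20 = 33292970.
33292970 mod 1204829 = 762587.

762587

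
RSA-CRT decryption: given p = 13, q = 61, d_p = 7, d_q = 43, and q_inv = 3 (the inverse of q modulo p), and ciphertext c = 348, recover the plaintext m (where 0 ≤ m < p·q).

m₁ = c^(d_p) mod p: c ≡ 10 (mod 13), and 10^7 mod 13 = 10.
m₂ = c^(d_q) mod q: c ≡ 43 (mod 61), and 43^43 mod 61 = 7.
h = q_inv·(m₁ − m₂) mod p = 3·(10 − 7) mod 13 = 9.
m = m₂ + h·q = 7 + 9·61 = 556.

556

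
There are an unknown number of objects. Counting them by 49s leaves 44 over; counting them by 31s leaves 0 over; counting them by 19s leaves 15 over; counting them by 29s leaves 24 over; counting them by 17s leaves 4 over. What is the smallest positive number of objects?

The moduli are pairwise coprime; M = 49·31·19·29·17 = 14228473.
M/49 = 290377; 290377 ≡ 3 (mod 49); 3·33 ≡ 1, so inverse 33.
M/31 = 458983; 458983 ≡ 28 (mod 31); 28·10 ≡ 1, so inverse 10.
M/19 = 748867; 748867 ≡ 1 (mod 19), inverse 1.
M/29 = 490637; 490637 ≡ 15 (mod 29); 15·2 ≡ 1, so inverse 2.
M/17 = 836969; 836969 ≡ 8 (mod 17); 8·15 ≡ 1, so inverse 15.
N ≡ 44·290377·33 + 0·458983·10 + 15·748867·1 + 24·490637·2 + 4·836969·15 = 506629125.
506629125 mod 14228473 = 8632570.

8632570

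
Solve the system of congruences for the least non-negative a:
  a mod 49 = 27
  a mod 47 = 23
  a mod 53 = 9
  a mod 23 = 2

From a ≡ 27 (mod 49) write a = 27 + 49t. Substituting into a ≡ 23 (mod 47) gives 49t ≡ 43 (mod 47), and since 2⁻¹ ≡ 24 (mod 47), t ≡ 45. Hence a ≡ 27 + 49·45 = 2232 (mod 2303).
From a ≡ 2232 (mod 2303) write a = 2232 + 2303t. Substituting into a ≡ 9 (mod 53) gives 2303t ≡ 3 (mod 53), and since 24⁻¹ ≡ 42 (mod 53), t ≡ 20. Hence a ≡ 2232 + 2303·20 = 48292 (mod 122059).
From a ≡ 48292 (mod 122059) write a = 48292 + 122059t. Substituting into a ≡ 2 (mod 23) gives 122059t ≡ 10 (mod 23), and since 21⁻¹ ≡ 11 (mod 23), t ≡ 18. Hence a ≡ 48292 + 122059·18 = 2245354 (mod 2807357).

2245354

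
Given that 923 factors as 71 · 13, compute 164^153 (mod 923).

281

Mod 71: 164 ≡ 22; by Fermat, exponent reduces to 153 mod 70 = 13; 22^13 ≡ 68 (mod 71).
Mod 13: 164 ≡ 8; by Fermat, exponent reduces to 153 mod 12 = 9; 8^9 ≡ 8 (mod 13).
Combine by CRT: x ≡ 68 (mod 71), x ≡ 8 (mod 13) ⇒ x ≡ 281 (mod 923).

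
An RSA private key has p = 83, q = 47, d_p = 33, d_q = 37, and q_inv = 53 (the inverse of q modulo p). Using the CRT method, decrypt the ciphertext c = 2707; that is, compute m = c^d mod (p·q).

994

m₁ = c^(d_p) mod p: c ≡ 51 (mod 83), and 51^33 mod 83 = 81.
m₂ = c^(d_q) mod q: c ≡ 28 (mod 47), and 28^37 mod 47 = 7.
h = q_inv·(m₁ − m₂) mod p = 53·(81 − 7) mod 83 = 21.
m = m₂ + h·q = 7 + 21·47 = 994.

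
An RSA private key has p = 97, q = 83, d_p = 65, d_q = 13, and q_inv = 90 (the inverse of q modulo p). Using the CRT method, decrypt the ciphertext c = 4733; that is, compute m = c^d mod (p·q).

5121

m₁ = c^(d_p) mod p: c ≡ 77 (mod 97), and 77^65 mod 97 = 77.
m₂ = c^(d_q) mod q: c ≡ 2 (mod 83), and 2^13 mod 83 = 58.
h = q_inv·(m₁ − m₂) mod p = 90·(77 − 58) mod 97 = 61.
m = m₂ + h·q = 58 + 61·83 = 5121.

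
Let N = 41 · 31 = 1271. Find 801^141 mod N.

1208

Mod 41: 801 ≡ 22; by Fermat, exponent reduces to 141 mod 40 = 21; 22^21 ≡ 19 (mod 41).
Mod 31: 801 ≡ 26; by Fermat, exponent reduces to 141 mod 30 = 21; 26^21 ≡ 30 (mod 31).
Combine by CRT: x ≡ 19 (mod 41), x ≡ 30 (mod 31) ⇒ x ≡ 1208 (mod 1271).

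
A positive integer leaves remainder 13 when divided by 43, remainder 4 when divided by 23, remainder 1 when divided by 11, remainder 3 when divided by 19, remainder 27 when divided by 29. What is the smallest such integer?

727057

From a ≡ 13 (mod 43) write a = 13 + 43t. Substituting into a ≡ 4 (mod 23) gives 43t ≡ 14 (mod 23), and since 20⁻¹ ≡ 15 (mod 23), t ≡ 3. Hence a ≡ 13 + 43·3 = 142 (mod 989).
From a ≡ 142 (mod 989) write a = 142 + 989t. Substituting into a ≡ 1 (mod 11) gives 989t ≡ 2 (mod 11), and since 10⁻¹ ≡ 10 (mod 11), t ≡ 9. Hence a ≡ 142 + 989·9 = 9043 (mod 10879).
From a ≡ 9043 (mod 10879) write a = 9043 + 10879t. Substituting into a ≡ 3 (mod 19) gives 10879t ≡ 4 (mod 19), and since 11⁻¹ ≡ 7 (mod 19), t ≡ 9. Hence a ≡ 9043 + 10879·9 = 106954 (mod 206701).
From a ≡ 106954 (mod 206701) write a = 106954 + 206701t. Substituting into a ≡ 27 (mod 29) gives 206701t ≡ 25 (mod 29), and since 18⁻¹ ≡ 21 (mod 29), t ≡ 3. Hence a ≡ 106954 + 206701·3 = 727057 (mod 5994329).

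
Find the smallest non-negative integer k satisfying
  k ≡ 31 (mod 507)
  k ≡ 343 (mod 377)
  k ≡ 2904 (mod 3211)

Combine the congruences pairwise.
gcd(507, 377) = 13 and 13 | (343 − 31), so the pair is consistent; merging gives k ≡ 7129 (mod 14703), where 14703 = lcm(507, 377).
gcd(14703, 3211) = 169 and 169 | (2904 − 7129), so the pair is consistent; merging gives k ≡ 227674 (mod 279357), where 279357 = lcm(14703, 3211).
The solution is unique modulo lcm(507, 377, 3211) = 279357.

227674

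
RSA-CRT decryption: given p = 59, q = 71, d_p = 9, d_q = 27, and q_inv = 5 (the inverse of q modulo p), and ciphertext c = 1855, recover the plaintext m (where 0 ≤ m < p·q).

3324

m₁ = c^(d_p) mod p: c ≡ 26 (mod 59), and 26^9 mod 59 = 20.
m₂ = c^(d_q) mod q: c ≡ 9 (mod 71), and 9^27 mod 71 = 58.
h = q_inv·(m₁ − m₂) mod p = 5·(20 − 58) mod 59 = 46.
m = m₂ + h·q = 58 + 46·71 = 3324.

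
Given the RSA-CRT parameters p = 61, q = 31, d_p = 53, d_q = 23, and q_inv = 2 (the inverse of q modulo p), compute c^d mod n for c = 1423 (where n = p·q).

m₁ = c^(d_p) mod p: c ≡ 20 (mod 61), and 20^53 mod 61 = 9.
m₂ = c^(d_q) mod q: c ≡ 28 (mod 31), and 28^23 mod 31 = 20.
h = q_inv·(m₁ − m₂) mod p = 2·(9 − 20) mod 61 = 39.
m = m₂ + h·q = 20 + 39·31 = 1229.

1229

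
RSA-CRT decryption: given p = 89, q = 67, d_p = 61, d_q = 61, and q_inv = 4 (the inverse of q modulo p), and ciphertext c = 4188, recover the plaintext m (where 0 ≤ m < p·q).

970

m₁ = c^(d_p) mod p: c ≡ 5 (mod 89), and 5^61 mod 89 = 80.
m₂ = c^(d_q) mod q: c ≡ 34 (mod 67), and 34^61 mod 67 = 32.
h = q_inv·(m₁ − m₂) mod p = 4·(80 − 32) mod 89 = 14.
m = m₂ + h·q = 32 + 14·67 = 970.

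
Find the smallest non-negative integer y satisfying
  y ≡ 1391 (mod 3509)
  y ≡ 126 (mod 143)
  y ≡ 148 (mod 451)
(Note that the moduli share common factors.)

1612022

Combine the congruences pairwise.
gcd(3509, 143) = 11 and 11 | (126 − 1391), so the pair is consistent; merging gives y ≡ 15427 (mod 45617), where 45617 = lcm(3509, 143).
gcd(45617, 451) = 11 and 11 | (148 − 15427), so the pair is consistent; merging gives y ≡ 1612022 (mod 1870297), where 1870297 = lcm(45617, 451).
The solution is unique modulo lcm(3509, 143, 451) = 1870297.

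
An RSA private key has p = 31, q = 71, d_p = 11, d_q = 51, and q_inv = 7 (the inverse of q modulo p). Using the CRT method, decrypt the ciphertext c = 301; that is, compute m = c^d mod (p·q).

17

m₁ = c^(d_p) mod p: c ≡ 22 (mod 31), and 22^11 mod 31 = 17.
m₂ = c^(d_q) mod q: c ≡ 17 (mod 71), and 17^51 mod 71 = 17.
h = q_inv·(m₁ − m₂) mod p = 7·(17 − 17) mod 31 = 0.
m = m₂ + h·q = 17 + 0·71 = 17.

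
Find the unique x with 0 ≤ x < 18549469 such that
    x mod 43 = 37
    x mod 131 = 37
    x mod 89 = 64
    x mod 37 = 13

The moduli are pairwise coprime; N = 43·131·89·37 = 18549469.
N/43 = 431383; 431383 ≡ 7 (mod 43); 7·37 ≡ 1, so inverse 37.
N/131 = 141599; 141599 ≡ 119 (mod 131); 119·120 ≡ 1, so inverse 120.
N/89 = 208421; 208421 ≡ 72 (mod 89); 72·68 ≡ 1, so inverse 68.
N/37 = 501337; 501337 ≡ 24 (mod 37); 24·17 ≡ 1, so inverse 17.
x ≡ 37·431383·37 + 37·141599·120 + 64·208421·68 + 13·501337·17 = 2237106556.
2237106556 mod 18549469 = 11170276.

11170276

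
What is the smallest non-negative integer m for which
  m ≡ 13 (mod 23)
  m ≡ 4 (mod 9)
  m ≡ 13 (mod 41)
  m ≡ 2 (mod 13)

101857

The moduli are pairwise coprime; N = 23·9·41·13 = 110331.
N/23 = 4797; 4797 ≡ 13 (mod 23); 13·16 ≡ 1, so inverse 16.
N/9 = 12259; 12259 ≡ 1 (mod 9), inverse 1.
N/41 = 2691; 2691 ≡ 26 (mod 41); 26·30 ≡ 1, so inverse 30.
N/13 = 8487; 8487 ≡ 11 (mod 13); 11·6 ≡ 1, so inverse 6.
m ≡ 13·4797·16 + 4·12259·1 + 13·2691·30 + 2·8487·6 = 2198146.
2198146 mod 110331 = 101857.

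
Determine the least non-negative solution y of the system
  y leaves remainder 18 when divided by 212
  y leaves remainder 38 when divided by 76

2774

gcd(212, 76) = 4 and 4 | (38 − 18), so the pair is consistent; merging gives y ≡ 2774 (mod 4028), where 4028 = lcm(212, 76).
The solution is unique modulo lcm(212, 76) = 4028.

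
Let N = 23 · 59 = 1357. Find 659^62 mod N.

265

Mod 23: 659 ≡ 15; by Fermat, exponent reduces to 62 mod 22 = 18; 15^18 ≡ 12 (mod 23).
Mod 59: 659 ≡ 10; by Fermat, exponent reduces to 62 mod 58 = 4; 10^4 ≡ 29 (mod 59).
Combine by CRT: x ≡ 12 (mod 23), x ≡ 29 (mod 59) ⇒ x ≡ 265 (mod 1357).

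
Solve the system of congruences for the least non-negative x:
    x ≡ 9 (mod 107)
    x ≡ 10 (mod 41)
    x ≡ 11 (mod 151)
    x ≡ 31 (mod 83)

49413251

The moduli are pairwise coprime; N = 107·41·151·83 = 54982271.
N/107 = 513853; 513853 ≡ 39 (mod 107); 39·11 ≡ 1, so inverse 11.
N/41 = 1341031; 1341031 ≡ 3 (mod 41); 3·14 ≡ 1, so inverse 14.
N/151 = 364121; 364121 ≡ 60 (mod 151); 60·73 ≡ 1, so inverse 73.
N/83 = 662437; 662437 ≡ 14 (mod 83); 14·6 ≡ 1, so inverse 6.
x ≡ 9·513853·11 + 10·1341031·14 + 11·364121·73 + 31·662437·6 = 654218232.
654218232 mod 54982271 = 49413251.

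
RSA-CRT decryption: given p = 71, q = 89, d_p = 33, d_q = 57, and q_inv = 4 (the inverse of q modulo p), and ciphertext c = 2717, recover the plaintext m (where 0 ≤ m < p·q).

m₁ = c^(d_p) mod p: c ≡ 19 (mod 71), and 19^33 mod 71 = 12.
m₂ = c^(d_q) mod q: c ≡ 47 (mod 89), and 47^57 mod 89 = 10.
h = q_inv·(m₁ − m₂) mod p = 4·(12 − 10) mod 71 = 8.
m = m₂ + h·q = 10 + 8·89 = 722.

722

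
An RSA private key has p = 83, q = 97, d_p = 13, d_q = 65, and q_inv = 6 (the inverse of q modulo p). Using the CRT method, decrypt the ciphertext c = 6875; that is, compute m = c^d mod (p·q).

2704

m₁ = c^(d_p) mod p: c ≡ 69 (mod 83), and 69^13 mod 83 = 48.
m₂ = c^(d_q) mod q: c ≡ 85 (mod 97), and 85^65 mod 97 = 85.
h = q_inv·(m₁ − m₂) mod p = 6·(48 − 85) mod 83 = 27.
m = m₂ + h·q = 85 + 27·97 = 2704.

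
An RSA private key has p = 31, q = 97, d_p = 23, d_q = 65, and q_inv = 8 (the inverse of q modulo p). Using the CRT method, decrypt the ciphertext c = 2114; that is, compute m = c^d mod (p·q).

2599

m₁ = c^(d_p) mod p: c ≡ 6 (mod 31), and 6^23 mod 31 = 26.
m₂ = c^(d_q) mod q: c ≡ 77 (mod 97), and 77^65 mod 97 = 77.
h = q_inv·(m₁ − m₂) mod p = 8·(26 − 77) mod 31 = 26.
m = m₂ + h·q = 77 + 26·97 = 2599.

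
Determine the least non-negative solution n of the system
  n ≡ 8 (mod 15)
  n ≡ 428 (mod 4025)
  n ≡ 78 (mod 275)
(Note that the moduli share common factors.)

36653

gcd(15, 4025) = 5 and 5 | (428 − 8), so the pair is consistent; merging gives n ≡ 428 (mod 12075), where 12075 = lcm(15, 4025).
gcd(12075, 275) = 25 and 25 | (78 − 428), so the pair is consistent; merging gives n ≡ 36653 (mod 132825), where 132825 = lcm(12075, 275).
The solution is unique modulo lcm(15, 4025, 275) = 132825.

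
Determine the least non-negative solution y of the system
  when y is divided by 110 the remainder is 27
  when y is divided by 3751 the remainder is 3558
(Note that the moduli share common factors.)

gcd(110, 3751) = 11 and 11 | (3558 − 27), so the pair is consistent; merging gives y ≡ 37317 (mod 37510), where 37510 = lcm(110, 3751).
The solution is unique modulo lcm(110, 3751) = 37510.

37317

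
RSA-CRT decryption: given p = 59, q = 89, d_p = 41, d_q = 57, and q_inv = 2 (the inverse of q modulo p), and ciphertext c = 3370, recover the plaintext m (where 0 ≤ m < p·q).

m₁ = c^(d_p) mod p: c ≡ 7 (mod 59), and 7^41 mod 59 = 9.
m₂ = c^(d_q) mod q: c ≡ 77 (mod 89), and 77^57 mod 89 = 77.
h = q_inv·(m₁ − m₂) mod p = 2·(9 − 77) mod 59 = 41.
m = m₂ + h·q = 77 + 41·89 = 3726.

3726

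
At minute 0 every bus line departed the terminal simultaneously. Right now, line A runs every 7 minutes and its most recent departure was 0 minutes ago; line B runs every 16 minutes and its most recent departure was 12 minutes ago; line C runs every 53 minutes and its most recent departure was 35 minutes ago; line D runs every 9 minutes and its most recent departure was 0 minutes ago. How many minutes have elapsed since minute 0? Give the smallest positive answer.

48636

The moduli are pairwise coprime; N = 7·16·53·9 = 53424.
N/7 = 7632; 7632 ≡ 2 (mod 7); 2·4 ≡ 1, so inverse 4.
N/16 = 3339; 3339 ≡ 11 (mod 16); 11·3 ≡ 1, so inverse 3.
N/53 = 1008; 1008 ≡ 1 (mod 53), inverse 1.
N/9 = 5936; 5936 ≡ 5 (mod 9); 5·2 ≡ 1, so inverse 2.
t ≡ 0·7632·4 + 12·3339·3 + 35·1008·1 + 0·5936·2 = 155484.
155484 mod 53424 = 48636.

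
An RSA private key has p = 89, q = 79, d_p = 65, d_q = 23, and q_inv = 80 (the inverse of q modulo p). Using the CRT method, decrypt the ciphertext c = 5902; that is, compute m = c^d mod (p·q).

5396

m₁ = c^(d_p) mod p: c ≡ 28 (mod 89), and 28^65 mod 89 = 56.
m₂ = c^(d_q) mod q: c ≡ 56 (mod 79), and 56^23 mod 79 = 24.
h = q_inv·(m₁ − m₂) mod p = 80·(56 − 24) mod 89 = 68.
m = m₂ + h·q = 24 + 68·79 = 5396.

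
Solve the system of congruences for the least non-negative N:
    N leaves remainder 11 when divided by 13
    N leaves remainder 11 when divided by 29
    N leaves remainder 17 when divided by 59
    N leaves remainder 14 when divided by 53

329886

The moduli are pairwise coprime; M = 13·29·59·53 = 1178879.
M/13 = 90683; 90683 ≡ 8 (mod 13); 8·5 ≡ 1, so inverse 5.
M/29 = 40651; 40651 ≡ 22 (mod 29); 22·4 ≡ 1, so inverse 4.
M/59 = 19981; 19981 ≡ 39 (mod 59); 39·56 ≡ 1, so inverse 56.
M/53 = 22243; 22243 ≡ 36 (mod 53); 36·28 ≡ 1, so inverse 28.
N ≡ 11·90683·5 + 11·40651·4 + 17·19981·56 + 14·22243·28 = 34517377.
34517377 mod 1178879 = 329886.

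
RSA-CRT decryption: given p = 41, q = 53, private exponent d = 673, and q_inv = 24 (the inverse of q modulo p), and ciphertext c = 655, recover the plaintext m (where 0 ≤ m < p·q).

942

d_p = d mod (p−1) = 673 mod 40 = 33; d_q = d mod (q−1) = 49.
m₁ = c^(d_p) mod p: c ≡ 40 (mod 41), and 40^33 mod 41 = 40.
m₂ = c^(d_q) mod q: c ≡ 19 (mod 53), and 19^49 mod 53 = 41.
h = q_inv·(m₁ − m₂) mod p = 24·(40 − 41) mod 41 = 17.
m = m₂ + h·q = 41 + 17·53 = 942.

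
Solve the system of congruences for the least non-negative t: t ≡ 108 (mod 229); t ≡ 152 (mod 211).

43618

From t ≡ 108 (mod 229) write t = 108 + 229s. Substituting into t ≡ 152 (mod 211) gives 229s ≡ 44 (mod 211), and since 18⁻¹ ≡ 129 (mod 211), s ≡ 190. Hence t ≡ 108 + 229·190 = 43618 (mod 48319).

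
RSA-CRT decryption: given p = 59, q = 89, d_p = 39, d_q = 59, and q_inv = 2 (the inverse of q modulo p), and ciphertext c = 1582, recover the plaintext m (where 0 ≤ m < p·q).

2367

m₁ = c^(d_p) mod p: c ≡ 48 (mod 59), and 48^39 mod 59 = 7.
m₂ = c^(d_q) mod q: c ≡ 69 (mod 89), and 69^59 mod 89 = 53.
h = q_inv·(m₁ − m₂) mod p = 2·(7 − 53) mod 59 = 26.
m = m₂ + h·q = 53 + 26·89 = 2367.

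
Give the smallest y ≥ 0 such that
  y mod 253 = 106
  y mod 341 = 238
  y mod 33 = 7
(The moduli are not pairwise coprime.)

Combine the congruences pairwise.
gcd(253, 341) = 11 and 11 | (238 − 106), so the pair is consistent; merging gives y ≡ 3648 (mod 7843), where 7843 = lcm(253, 341).
gcd(7843, 33) = 11 and 11 | (7 − 3648), so the pair is consistent; merging gives y ≡ 11491 (mod 23529), where 23529 = lcm(7843, 33).
The solution is unique modulo lcm(253, 341, 33) = 23529.

11491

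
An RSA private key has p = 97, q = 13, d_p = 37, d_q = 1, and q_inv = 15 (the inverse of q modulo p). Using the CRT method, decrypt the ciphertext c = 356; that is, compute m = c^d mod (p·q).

122

m₁ = c^(d_p) mod p: c ≡ 65 (mod 97), and 65^37 mod 97 = 25.
m₂ = c^(d_q) mod q: c ≡ 5 (mod 13), and 5^1 mod 13 = 5.
h = q_inv·(m₁ − m₂) mod p = 15·(25 − 5) mod 97 = 9.
m = m₂ + h·q = 5 + 9·13 = 122.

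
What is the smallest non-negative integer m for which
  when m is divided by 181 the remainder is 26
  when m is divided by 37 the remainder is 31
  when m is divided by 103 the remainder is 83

Combine the congruences pairwise.
From m ≡ 26 (mod 181) write m = 26 + 181t. Substituting into m ≡ 31 (mod 37) gives 181t ≡ 5 (mod 37), and since 33⁻¹ ≡ 9 (mod 37), t ≡ 8. Hence m ≡ 26 + 181·8 = 1474 (mod 6697).
From m ≡ 1474 (mod 6697) write m = 1474 + 6697t. Substituting into m ≡ 83 (mod 103) gives 6697t ≡ 51 (mod 103), and since 2⁻¹ ≡ 52 (mod 103), t ≡ 77. Hence m ≡ 1474 + 6697·77 = 517143 (mod 689791).

517143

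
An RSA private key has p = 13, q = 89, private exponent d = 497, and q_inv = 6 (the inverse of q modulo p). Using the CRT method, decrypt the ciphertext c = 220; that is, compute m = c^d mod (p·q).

168

d_p = d mod (p−1) = 497 mod 12 = 5; d_q = d mod (q−1) = 57.
m₁ = c^(d_p) mod p: c ≡ 12 (mod 13), and 12^5 mod 13 = 12.
m₂ = c^(d_q) mod q: c ≡ 42 (mod 89), and 42^57 mod 89 = 79.
h = q_inv·(m₁ − m₂) mod p = 6·(12 − 79) mod 13 = 1.
m = m₂ + h·q = 79 + 1·89 = 168.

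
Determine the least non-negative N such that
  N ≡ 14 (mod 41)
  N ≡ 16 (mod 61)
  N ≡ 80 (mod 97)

From N ≡ 14 (mod 41) write N = 14 + 41t. Substituting into N ≡ 16 (mod 61) gives 41t ≡ 2 (mod 61), and since 41⁻¹ ≡ 3 (mod 61), t ≡ 6. Hence N ≡ 14 + 41·6 = 260 (mod 2501).
From N ≡ 260 (mod 2501) write N = 260 + 2501t. Substituting into N ≡ 80 (mod 97) gives 2501t ≡ 14 (mod 97), and since 76⁻¹ ≡ 60 (mod 97), t ≡ 64. Hence N ≡ 260 + 2501·64 = 160324 (mod 242597).

160324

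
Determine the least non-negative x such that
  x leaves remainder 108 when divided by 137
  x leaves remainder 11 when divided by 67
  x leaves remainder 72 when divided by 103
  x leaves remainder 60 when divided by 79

73660213

The moduli are pairwise coprime; N = 137·67·103·79 = 74689523.
N/137 = 545179; 545179 ≡ 56 (mod 137); 56·115 ≡ 1, so inverse 115.
N/67 = 1114769; 1114769 ≡ 23 (mod 67); 23·35 ≡ 1, so inverse 35.
N/103 = 725141; 725141 ≡ 21 (mod 103); 21·54 ≡ 1, so inverse 54.
N/79 = 945437; 945437 ≡ 44 (mod 79); 44·9 ≡ 1, so inverse 9.
x ≡ 108·545179·115 + 11·1114769·35 + 72·725141·54 + 60·945437·9 = 10530193433.
10530193433 mod 74689523 = 73660213.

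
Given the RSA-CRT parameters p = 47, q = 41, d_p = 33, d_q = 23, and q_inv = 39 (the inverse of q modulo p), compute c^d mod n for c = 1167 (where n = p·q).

m₁ = c^(d_p) mod p: c ≡ 39 (mod 47), and 39^33 mod 47 = 13.
m₂ = c^(d_q) mod q: c ≡ 19 (mod 41), and 19^23 mod 41 = 29.
h = q_inv·(m₁ − m₂) mod p = 39·(13 − 29) mod 47 = 34.
m = m₂ + h·q = 29 + 34·41 = 1423.

1423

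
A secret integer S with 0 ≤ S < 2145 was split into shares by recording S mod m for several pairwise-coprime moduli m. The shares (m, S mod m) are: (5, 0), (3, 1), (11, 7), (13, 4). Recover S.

Combine the congruences pairwise.
From S ≡ 0 (mod 5) write S = 0 + 5t. Substituting into S ≡ 1 (mod 3) gives 5t ≡ 1 (mod 3), and since 2⁻¹ ≡ 2 (mod 3), t ≡ 2. Hence S ≡ 0 + 5·2 = 10 (mod 15).
From S ≡ 10 (mod 15) write S = 10 + 15t. Substituting into S ≡ 7 (mod 11) gives 15t ≡ 8 (mod 11), and since 4⁻¹ ≡ 3 (mod 11), t ≡ 2. Hence S ≡ 10 + 15·2 = 40 (mod 165).
From S ≡ 40 (mod 165) write S = 40 + 165t. Substituting into S ≡ 4 (mod 13) gives 165t ≡ 3 (mod 13), and since 9⁻¹ ≡ 3 (mod 13), t ≡ 9. Hence S ≡ 40 + 165·9 = 1525 (mod 2145).

1525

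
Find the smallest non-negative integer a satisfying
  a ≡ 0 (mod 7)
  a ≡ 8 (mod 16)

56

From a ≡ 0 (mod 7) write a = 0 + 7t. Substituting into a ≡ 8 (mod 16) gives 7t ≡ 8 (mod 16), and since 7⁻¹ ≡ 7 (mod 16), t ≡ 8. Hence a ≡ 0 + 7·8 = 56 (mod 112).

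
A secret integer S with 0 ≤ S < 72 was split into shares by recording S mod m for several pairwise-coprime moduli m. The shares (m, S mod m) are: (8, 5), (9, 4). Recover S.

13

Combine the congruences pairwise.
From S ≡ 5 (mod 8) write S = 5 + 8t. Substituting into S ≡ 4 (mod 9) gives 8t ≡ 8 (mod 9), and since 8⁻¹ ≡ 8 (mod 9), t ≡ 1. Hence S ≡ 5 + 8·1 = 13 (mod 72).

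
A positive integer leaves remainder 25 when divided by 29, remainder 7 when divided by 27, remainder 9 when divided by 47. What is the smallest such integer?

From x ≡ 25 (mod 29) write x = 25 + 29t. Substituting into x ≡ 7 (mod 27) gives 29t ≡ 9 (mod 27), and since 2⁻¹ ≡ 14 (mod 27), t ≡ 18. Hence x ≡ 25 + 29·18 = 547 (mod 783).
From x ≡ 547 (mod 783) write x = 547 + 783t. Substituting into x ≡ 9 (mod 47) gives 783t ≡ 26 (mod 47), and since 31⁻¹ ≡ 44 (mod 47), t ≡ 16. Hence x ≡ 547 + 783·16 = 13075 (mod 36801).

13075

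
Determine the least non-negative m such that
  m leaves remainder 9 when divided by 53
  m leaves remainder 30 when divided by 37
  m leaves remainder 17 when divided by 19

The moduli are pairwise coprime; N = 53·37·19 = 37259.
N/53 = 703; 703 ≡ 14 (mod 53); 14·19 ≡ 1, so inverse 19.
N/37 = 1007; 1007 ≡ 8 (mod 37); 8·14 ≡ 1, so inverse 14.
N/19 = 1961; 1961 ≡ 4 (mod 19); 4·5 ≡ 1, so inverse 5.
m ≡ 9·703·19 + 30·1007·14 + 17·1961·5 = 709838.
709838 mod 37259 = 1917.

1917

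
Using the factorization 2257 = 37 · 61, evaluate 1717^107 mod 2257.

264

Mod 37: 1717 ≡ 15; by Fermat, exponent reduces to 107 mod 36 = 35; 15^35 ≡ 5 (mod 37).
Mod 61: 1717 ≡ 9; by Fermat, exponent reduces to 107 mod 60 = 47; 9^47 ≡ 20 (mod 61).
Combine by CRT: x ≡ 5 (mod 37), x ≡ 20 (mod 61) ⇒ x ≡ 264 (mod 2257).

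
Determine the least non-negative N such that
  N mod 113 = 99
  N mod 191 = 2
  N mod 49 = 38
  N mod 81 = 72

46445472

Combine the congruences pairwise.
From N ≡ 99 (mod 113) write N = 99 + 113t. Substituting into N ≡ 2 (mod 191) gives 113t ≡ 94 (mod 191), and since 113⁻¹ ≡ 71 (mod 191), t ≡ 180. Hence N ≡ 99 + 113·180 = 20439 (mod 21583).
From N ≡ 20439 (mod 21583) write N = 20439 + 21583t. Substituting into N ≡ 38 (mod 49) gives 21583t ≡ 32 (mod 49), and since 23⁻¹ ≡ 32 (mod 49), t ≡ 44. Hence N ≡ 20439 + 21583·44 = 970091 (mod 1057567).
From N ≡ 970091 (mod 1057567) write N = 970091 + 1057567t. Substituting into N ≡ 72 (mod 81) gives 1057567t ≡ 37 (mod 81), and since 31⁻¹ ≡ 34 (mod 81), t ≡ 43. Hence N ≡ 970091 + 1057567·43 = 46445472 (mod 85662927).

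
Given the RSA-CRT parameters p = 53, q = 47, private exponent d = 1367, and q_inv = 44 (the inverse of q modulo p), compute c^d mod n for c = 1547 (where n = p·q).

d_p = d mod (p−1) = 1367 mod 52 = 15; d_q = d mod (q−1) = 33.
m₁ = c^(d_p) mod p: c ≡ 10 (mod 53), and 10^15 mod 53 = 47.
m₂ = c^(d_q) mod q: c ≡ 43 (mod 47), and 43^33 mod 47 = 41.
h = q_inv·(m₁ − m₂) mod p = 44·(47 − 41) mod 53 = 52.
m = m₂ + h·q = 41 + 52·47 = 2485.

2485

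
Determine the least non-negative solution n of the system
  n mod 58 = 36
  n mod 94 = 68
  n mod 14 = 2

3922

gcd(58, 94) = 2 and 2 | (68 − 36), so the pair is consistent; merging gives n ≡ 1196 (mod 2726), where 2726 = lcm(58, 94).
gcd(2726, 14) = 2 and 2 | (2 − 1196), so the pair is consistent; merging gives n ≡ 3922 (mod 19082), where 19082 = lcm(2726, 14).
The solution is unique modulo lcm(58, 94, 14) = 19082.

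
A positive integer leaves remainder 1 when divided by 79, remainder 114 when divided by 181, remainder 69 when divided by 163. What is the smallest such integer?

633976

The moduli are pairwise coprime; N = 79·181·163 = 2330737.
N/79 = 29503; 29503 ≡ 36 (mod 79); 36·11 ≡ 1, so inverse 11.
N/181 = 12877; 12877 ≡ 26 (mod 181); 26·7 ≡ 1, so inverse 7.
N/163 = 14299; 14299 ≡ 118 (mod 163); 118·134 ≡ 1, so inverse 134.
x ≡ 1·29503·11 + 114·12877·7 + 69·14299·134 = 142808933.
142808933 mod 2330737 = 633976.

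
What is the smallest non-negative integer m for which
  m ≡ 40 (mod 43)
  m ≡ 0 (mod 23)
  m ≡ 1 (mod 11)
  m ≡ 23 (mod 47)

475663

The moduli are pairwise coprime; N = 43·23·11·47 = 511313.
N/43 = 11891; 11891 ≡ 23 (mod 43); 23·15 ≡ 1, so inverse 15.
N/23 = 22231; 22231 ≡ 13 (mod 23); 13·16 ≡ 1, so inverse 16.
N/11 = 46483; 46483 ≡ 8 (mod 11); 8·7 ≡ 1, so inverse 7.
N/47 = 10879; 10879 ≡ 22 (mod 47); 22·15 ≡ 1, so inverse 15.
m ≡ 40·11891·15 + 0·22231·16 + 1·46483·7 + 23·10879·15 = 11213236.
11213236 mod 511313 = 475663.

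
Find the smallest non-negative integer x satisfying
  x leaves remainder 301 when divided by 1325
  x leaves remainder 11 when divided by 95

1626

gcd(1325, 95) = 5 and 5 | (11 − 301), so the pair is consistent; merging gives x ≡ 1626 (mod 25175), where 25175 = lcm(1325, 95).
The solution is unique modulo lcm(1325, 95) = 25175.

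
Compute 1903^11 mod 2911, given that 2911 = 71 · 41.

Mod 71: 1903 ≡ 57; 57^11 ≡ 57 (mod 71).
Mod 41: 1903 ≡ 17; 17^11 ≡ 11 (mod 41).
Combine by CRT: x ≡ 57 (mod 71), x ≡ 11 (mod 41) ⇒ x ≡ 2471 (mod 2911).

2471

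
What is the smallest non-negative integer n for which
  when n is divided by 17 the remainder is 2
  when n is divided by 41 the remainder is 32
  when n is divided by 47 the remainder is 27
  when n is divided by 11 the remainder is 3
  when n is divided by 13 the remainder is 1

1583739

The moduli are pairwise coprime; M = 17·41·47·11·13 = 4684537.
M/17 = 275561; 275561 ≡ 8 (mod 17); 8·15 ≡ 1, so inverse 15.
M/41 = 114257; 114257 ≡ 31 (mod 41); 31·4 ≡ 1, so inverse 4.
M/47 = 99671; 99671 ≡ 31 (mod 47); 31·44 ≡ 1, so inverse 44.
M/11 = 425867; 425867 ≡ 2 (mod 11); 2·6 ≡ 1, so inverse 6.
M/13 = 360349; 360349 ≡ 2 (mod 13); 2·7 ≡ 1, so inverse 7.
n ≡ 2·275561·15 + 32·114257·4 + 27·99671·44 + 3·425867·6 + 1·360349·7 = 151488923.
151488923 mod 4684537 = 1583739.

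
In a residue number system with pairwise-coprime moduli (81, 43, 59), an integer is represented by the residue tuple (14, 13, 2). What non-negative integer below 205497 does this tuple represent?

12569

Combine the congruences pairwise.
From x ≡ 14 (mod 81) write x = 14 + 81t. Substituting into x ≡ 13 (mod 43) gives 81t ≡ 42 (mod 43), and since 38⁻¹ ≡ 17 (mod 43), t ≡ 26. Hence x ≡ 14 + 81·26 = 2120 (mod 3483).
From x ≡ 2120 (mod 3483) write x = 2120 + 3483t. Substituting into x ≡ 2 (mod 59) gives 3483t ≡ 6 (mod 59), and since 2⁻¹ ≡ 30 (mod 59), t ≡ 3. Hence x ≡ 2120 + 3483·3 = 12569 (mod 205497).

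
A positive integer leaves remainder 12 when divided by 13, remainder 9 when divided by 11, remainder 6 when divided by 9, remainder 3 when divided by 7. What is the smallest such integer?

The moduli are pairwise coprime; M = 13·11·9·7 = 9009.
M/13 = 693; 693 ≡ 4 (mod 13); 4·10 ≡ 1, so inverse 10.
M/11 = 819; 819 ≡ 5 (mod 11); 5·9 ≡ 1, so inverse 9.
M/9 = 1001; 1001 ≡ 2 (mod 9); 2·5 ≡ 1, so inverse 5.
M/7 = 1287; 1287 ≡ 6 (mod 7); 6·6 ≡ 1, so inverse 6.
n ≡ 12·693·10 + 9·819·9 + 6·1001·5 + 3·1287·6 = 202695.
202695 mod 9009 = 4497.

4497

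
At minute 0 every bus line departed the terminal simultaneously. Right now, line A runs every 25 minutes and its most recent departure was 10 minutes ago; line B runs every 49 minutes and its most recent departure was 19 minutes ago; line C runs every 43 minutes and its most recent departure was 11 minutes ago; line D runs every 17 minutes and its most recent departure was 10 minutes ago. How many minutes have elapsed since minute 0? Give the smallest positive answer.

573760

The moduli are pairwise coprime; N = 25·49·43·17 = 895475.
N/25 = 35819; 35819 ≡ 19 (mod 25); 19·4 ≡ 1, so inverse 4.
N/49 = 18275; 18275 ≡ 47 (mod 49); 47·24 ≡ 1, so inverse 24.
N/43 = 20825; 20825 ≡ 13 (mod 43); 13·10 ≡ 1, so inverse 10.
N/17 = 52675; 52675 ≡ 9 (mod 17); 9·2 ≡ 1, so inverse 2.
t ≡ 10·35819·4 + 19·18275·24 + 11·20825·10 + 10·52675·2 = 13110410.
13110410 mod 895475 = 573760.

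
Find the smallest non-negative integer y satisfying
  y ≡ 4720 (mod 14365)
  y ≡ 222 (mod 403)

335115

gcd(14365, 403) = 13 and 13 | (222 − 4720), so the pair is consistent; merging gives y ≡ 335115 (mod 445315), where 445315 = lcm(14365, 403).
The solution is unique modulo lcm(14365, 403) = 445315.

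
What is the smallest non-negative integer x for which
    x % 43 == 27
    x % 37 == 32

328

From x ≡ 27 (mod 43) write x = 27 + 43t. Substituting into x ≡ 32 (mod 37) gives 43t ≡ 5 (mod 37), and since 6⁻¹ ≡ 31 (mod 37), t ≡ 7. Hence x ≡ 27 + 43·7 = 328 (mod 1591).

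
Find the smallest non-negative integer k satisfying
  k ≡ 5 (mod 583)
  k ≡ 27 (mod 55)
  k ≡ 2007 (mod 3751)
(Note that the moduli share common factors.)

395862

gcd(583, 55) = 11 and 11 | (27 − 5), so the pair is consistent; merging gives k ≡ 2337 (mod 2915), where 2915 = lcm(583, 55).
gcd(2915, 3751) = 11 and 11 | (2007 − 2337), so the pair is consistent; merging gives k ≡ 395862 (mod 994015), where 994015 = lcm(2915, 3751).
The solution is unique modulo lcm(583, 55, 3751) = 994015.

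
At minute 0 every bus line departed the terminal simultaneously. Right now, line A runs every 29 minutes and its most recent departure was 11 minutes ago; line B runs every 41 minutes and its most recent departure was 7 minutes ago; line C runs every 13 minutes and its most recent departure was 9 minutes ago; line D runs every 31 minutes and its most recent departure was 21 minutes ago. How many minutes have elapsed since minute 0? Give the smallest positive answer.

105049

From t ≡ 11 (mod 29) write t = 11 + 29s. Substituting into t ≡ 7 (mod 41) gives 29s ≡ 37 (mod 41), and since 29⁻¹ ≡ 17 (mod 41), s ≡ 14. Hence t ≡ 11 + 29·14 = 417 (mod 1189).
From t ≡ 417 (mod 1189) write t = 417 + 1189s. Substituting into t ≡ 9 (mod 13) gives 1189s ≡ 8 (mod 13), and since 6⁻¹ ≡ 11 (mod 13), s ≡ 10. Hence t ≡ 417 + 1189·10 = 12307 (mod 15457).
From t ≡ 12307 (mod 15457) write t = 12307 + 15457s. Substituting into t ≡ 21 (mod 31) gives 15457s ≡ 21 (mod 31), and since 19⁻¹ ≡ 18 (mod 31), s ≡ 6. Hence t ≡ 12307 + 15457·6 = 105049 (mod 479167).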